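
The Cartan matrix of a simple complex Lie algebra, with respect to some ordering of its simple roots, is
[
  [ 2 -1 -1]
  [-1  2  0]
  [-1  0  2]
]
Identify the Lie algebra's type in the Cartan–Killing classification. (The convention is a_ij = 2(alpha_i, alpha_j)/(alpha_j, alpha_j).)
The matrix has rank 3 with 2's on the diagonal. Reading the off-diagonal entries as Dynkin edges (a single edge where a_ij = a_ji = -1; a double or triple edge where a_ij * a_ji = 2 or 3), the diagram is a chain of 3 nodes with single edges (A_3). One simple-root ordering that puts it in standard form is (alpha_3, alpha_1, alpha_2). So the algebra is type A_3, i.e. sl(4).

A_3 (sl(4))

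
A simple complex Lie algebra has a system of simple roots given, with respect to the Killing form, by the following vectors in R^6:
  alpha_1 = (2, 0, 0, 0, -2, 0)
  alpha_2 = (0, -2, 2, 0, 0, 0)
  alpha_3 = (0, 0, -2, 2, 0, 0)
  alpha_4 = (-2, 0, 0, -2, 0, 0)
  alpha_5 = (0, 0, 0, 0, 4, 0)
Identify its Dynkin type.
Compute the Cartan integers a_ij = 2(alpha_i, alpha_j)/(alpha_j, alpha_j); the resulting 5x5 Cartan matrix is
[[2, 0, 0, -1, -1], [0, 2, -1, 0, 0], [0, -1, 2, -1, 0], [-1, 0, -1, 2, 0], [-2, 0, 0, 0, 2]].
The roots have two lengths (squared-length ratio 2:1); the short ones are alpha_{1,2,3,4}. The associated Dynkin diagram is a chain of 5 nodes with a double edge at one end; the terminal node there is the unique long simple root (C_5), so the type is C_5 (the algebra sp(10)).

C5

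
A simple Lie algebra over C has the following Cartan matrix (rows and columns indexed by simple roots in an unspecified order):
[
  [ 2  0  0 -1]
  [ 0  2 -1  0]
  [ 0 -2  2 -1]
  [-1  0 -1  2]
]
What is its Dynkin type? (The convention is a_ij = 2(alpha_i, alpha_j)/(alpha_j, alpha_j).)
B_4

The matrix has rank 4 with 2's on the diagonal. Reading the off-diagonal entries as Dynkin edges (a single edge where a_ij = a_ji = -1; a double or triple edge where a_ij * a_ji = 2 or 3), the diagram is a chain of 4 nodes with a double edge at one end; the terminal node there is the unique short simple root (B_4). One simple-root ordering that puts it in standard form is (alpha_1, alpha_4, alpha_3, alpha_2). So the algebra is type B_4, i.e. so(9).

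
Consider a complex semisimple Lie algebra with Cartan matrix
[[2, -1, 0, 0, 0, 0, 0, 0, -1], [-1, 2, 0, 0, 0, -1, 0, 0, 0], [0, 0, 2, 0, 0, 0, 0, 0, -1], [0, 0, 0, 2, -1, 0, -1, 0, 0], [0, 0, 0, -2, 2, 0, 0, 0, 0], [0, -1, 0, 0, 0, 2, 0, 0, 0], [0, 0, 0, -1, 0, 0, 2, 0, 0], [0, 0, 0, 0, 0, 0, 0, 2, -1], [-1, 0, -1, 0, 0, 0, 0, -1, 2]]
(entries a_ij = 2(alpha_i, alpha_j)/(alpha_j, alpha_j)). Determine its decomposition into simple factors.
The diagram associated to this matrix has two connected components: the simple roots {alpha_4, alpha_5, alpha_7} form a chain of 3 nodes with a double edge at one end; the terminal node there is the unique long simple root (C_3), and {alpha_1, alpha_2, alpha_3, alpha_6, alpha_8, alpha_9} form a chain of 4 nodes with a fork of two nodes at one end (D_6). A semisimple Lie algebra decomposes uniquely as the direct sum of simple ideals, one per connected component of its Dynkin diagram, so g ≅ C_3 ⊕ D_6 (dimension 21 + 66 = 87).

C3 ⊕ D6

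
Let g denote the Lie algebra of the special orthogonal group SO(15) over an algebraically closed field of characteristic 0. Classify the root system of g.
This is so(15) with 15 odd, which has dimension 15(15-1)/2 = 105 and rank (15-1)/2 = 7. In the classification of classical Lie algebras, the orthogonal algebra so(2n+1) in an odd number of variables has type B_n; here n = 7, so the Dynkin diagram is a chain of 7 nodes with a double edge at one end; the terminal node there is the unique short simple root (B_7). Hence the type is B_7.

B7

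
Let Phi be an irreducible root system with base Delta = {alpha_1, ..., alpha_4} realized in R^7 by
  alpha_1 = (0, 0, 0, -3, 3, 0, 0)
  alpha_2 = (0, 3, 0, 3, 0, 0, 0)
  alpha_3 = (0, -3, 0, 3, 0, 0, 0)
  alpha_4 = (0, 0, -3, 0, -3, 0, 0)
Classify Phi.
D_4

Compute the Cartan integers a_ij = 2(alpha_i, alpha_j)/(alpha_j, alpha_j); the resulting 4x4 Cartan matrix is
[[2, -1, -1, -1], [-1, 2, 0, 0], [-1, 0, 2, 0], [-1, 0, 0, 2]].
All simple roots have the same length, so the diagram is simply laced. The associated Dynkin diagram is a chain of 2 nodes with a fork of two nodes at one end (D_4), so the type is D_4 (the algebra so(8)).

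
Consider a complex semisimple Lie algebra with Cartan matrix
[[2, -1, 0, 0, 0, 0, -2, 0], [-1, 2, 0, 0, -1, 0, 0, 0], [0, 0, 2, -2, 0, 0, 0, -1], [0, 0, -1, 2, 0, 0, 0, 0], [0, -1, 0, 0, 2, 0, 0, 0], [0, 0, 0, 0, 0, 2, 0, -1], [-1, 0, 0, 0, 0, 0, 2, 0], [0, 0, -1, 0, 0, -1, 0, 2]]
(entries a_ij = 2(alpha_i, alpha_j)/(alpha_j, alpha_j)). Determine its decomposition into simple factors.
The diagram associated to this matrix has two connected components: the simple roots {alpha_3, alpha_4, alpha_6, alpha_8} form a chain of 4 nodes with a double edge at one end; the terminal node there is the unique short simple root (B_4), and {alpha_1, alpha_2, alpha_5, alpha_7} form a chain of 4 nodes with a double edge at one end; the terminal node there is the unique short simple root (B_4). A semisimple Lie algebra decomposes uniquely as the direct sum of simple ideals, one per connected component of its Dynkin diagram, so g ≅ B_4 ⊕ B_4 (dimension 36 + 36 = 72).

B4 ⊕ B4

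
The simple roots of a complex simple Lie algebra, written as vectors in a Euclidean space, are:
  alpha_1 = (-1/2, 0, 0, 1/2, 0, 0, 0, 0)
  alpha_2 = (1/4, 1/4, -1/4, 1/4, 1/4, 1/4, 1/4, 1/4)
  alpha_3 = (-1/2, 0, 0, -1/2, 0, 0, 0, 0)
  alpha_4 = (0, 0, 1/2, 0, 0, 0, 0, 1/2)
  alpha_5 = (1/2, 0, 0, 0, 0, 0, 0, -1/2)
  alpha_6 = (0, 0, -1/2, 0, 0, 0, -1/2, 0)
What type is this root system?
Compute the Cartan integers a_ij = 2(alpha_i, alpha_j)/(alpha_j, alpha_j); the resulting 6x6 Cartan matrix is
[[2, 0, 0, 0, -1, 0], [0, 2, -1, 0, 0, 0], [0, -1, 2, 0, -1, 0], [0, 0, 0, 2, -1, -1], [-1, 0, -1, -1, 2, 0], [0, 0, 0, -1, 0, 2]].
All simple roots have the same length, so the diagram is simply laced. The associated Dynkin diagram is a chain of 5 nodes with one extra node attached to the third node from one end (E_6), so the type is E_6.

E6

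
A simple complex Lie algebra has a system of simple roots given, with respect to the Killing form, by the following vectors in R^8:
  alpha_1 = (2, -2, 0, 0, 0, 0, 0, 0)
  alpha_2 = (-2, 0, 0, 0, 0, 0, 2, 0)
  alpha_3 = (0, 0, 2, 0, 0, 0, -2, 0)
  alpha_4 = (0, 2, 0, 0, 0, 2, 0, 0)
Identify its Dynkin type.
Compute the Cartan integers a_ij = 2(alpha_i, alpha_j)/(alpha_j, alpha_j); the resulting 4x4 Cartan matrix is
[[2, -1, 0, -1], [-1, 2, -1, 0], [0, -1, 2, 0], [-1, 0, 0, 2]].
All simple roots have the same length, so the diagram is simply laced. The associated Dynkin diagram is a chain of 4 nodes with single edges (A_4), so the type is A_4 (the algebra sl(5)).

A_4 (sl(5))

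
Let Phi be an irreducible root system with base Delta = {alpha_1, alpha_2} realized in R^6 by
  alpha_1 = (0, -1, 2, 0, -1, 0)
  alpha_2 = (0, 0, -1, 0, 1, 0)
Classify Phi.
G_2

Compute the Cartan integers a_ij = 2(alpha_i, alpha_j)/(alpha_j, alpha_j); the resulting 2x2 Cartan matrix is
[[2, -3], [-1, 2]].
The roots have two lengths (squared-length ratio 3:1); the short ones are alpha_{2}. The associated Dynkin diagram is two nodes joined by a triple edge (G_2), so the type is G_2.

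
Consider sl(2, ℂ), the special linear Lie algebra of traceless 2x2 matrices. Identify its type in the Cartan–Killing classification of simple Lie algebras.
type A_1

This is sl(2), which has dimension 2^2 - 1 = 3 and rank 2 - 1 = 1 (a Cartan subalgebra is the diagonal traceless matrices). In the classification of classical Lie algebras, the special linear algebra sl(n+1) has type A_n; here n = 1, so the Dynkin diagram is a chain of 1 nodes with single edges (A_1). Hence the type is A_1.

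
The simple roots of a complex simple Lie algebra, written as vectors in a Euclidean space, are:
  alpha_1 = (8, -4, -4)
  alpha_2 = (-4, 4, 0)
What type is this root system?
G_2

Compute the Cartan integers a_ij = 2(alpha_i, alpha_j)/(alpha_j, alpha_j); the resulting 2x2 Cartan matrix is
[[2, -3], [-1, 2]].
The roots have two lengths (squared-length ratio 3:1); the short ones are alpha_{2}. The associated Dynkin diagram is two nodes joined by a triple edge (G_2), so the type is G_2.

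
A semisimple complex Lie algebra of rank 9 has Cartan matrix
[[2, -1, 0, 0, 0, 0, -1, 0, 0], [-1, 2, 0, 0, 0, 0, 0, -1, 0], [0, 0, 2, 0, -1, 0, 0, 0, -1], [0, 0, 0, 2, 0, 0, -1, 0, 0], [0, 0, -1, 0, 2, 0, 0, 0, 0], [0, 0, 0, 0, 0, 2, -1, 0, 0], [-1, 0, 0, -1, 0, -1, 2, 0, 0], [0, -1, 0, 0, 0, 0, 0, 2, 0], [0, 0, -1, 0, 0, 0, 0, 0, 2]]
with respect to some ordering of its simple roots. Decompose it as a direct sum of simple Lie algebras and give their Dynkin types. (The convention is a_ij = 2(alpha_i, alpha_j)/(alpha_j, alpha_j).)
A_3 ⊕ D_6

The diagram associated to this matrix has two connected components: the simple roots {alpha_3, alpha_5, alpha_9} form a chain of 3 nodes with single edges (A_3), and {alpha_1, alpha_2, alpha_4, alpha_6, alpha_7, alpha_8} form a chain of 4 nodes with a fork of two nodes at one end (D_6). A semisimple Lie algebra decomposes uniquely as the direct sum of simple ideals, one per connected component of its Dynkin diagram, so g ≅ A_3 ⊕ D_6 (dimension 15 + 66 = 81).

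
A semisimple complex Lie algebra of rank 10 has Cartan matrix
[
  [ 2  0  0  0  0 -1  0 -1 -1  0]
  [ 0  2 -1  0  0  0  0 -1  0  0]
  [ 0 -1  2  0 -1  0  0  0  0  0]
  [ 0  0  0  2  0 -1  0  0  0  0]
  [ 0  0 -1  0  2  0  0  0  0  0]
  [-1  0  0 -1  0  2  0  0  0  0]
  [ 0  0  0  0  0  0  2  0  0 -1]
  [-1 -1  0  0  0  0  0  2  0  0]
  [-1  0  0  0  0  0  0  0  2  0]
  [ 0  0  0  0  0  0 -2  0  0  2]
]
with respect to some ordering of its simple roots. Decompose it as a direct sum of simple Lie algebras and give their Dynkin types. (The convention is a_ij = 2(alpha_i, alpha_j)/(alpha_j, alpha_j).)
The diagram associated to this matrix has two connected components: the simple roots {alpha_7, alpha_10} form a chain of 2 nodes with a double edge at one end; the terminal node there is the unique short simple root (B_2), and {alpha_1, alpha_2, alpha_3, alpha_4, alpha_5, alpha_6, alpha_8, alpha_9} form a chain of 7 nodes with one extra node attached to the third node from one end (E_8). A semisimple Lie algebra decomposes uniquely as the direct sum of simple ideals, one per connected component of its Dynkin diagram, so g ≅ B_2 ⊕ E_8 (dimension 10 + 248 = 258).

B2 ⊕ E8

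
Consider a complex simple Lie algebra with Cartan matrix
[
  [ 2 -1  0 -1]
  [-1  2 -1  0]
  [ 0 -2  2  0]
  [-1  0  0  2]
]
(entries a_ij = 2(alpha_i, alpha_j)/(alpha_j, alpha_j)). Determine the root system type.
C_4

The matrix has rank 4 with 2's on the diagonal. Reading the off-diagonal entries as Dynkin edges (a single edge where a_ij = a_ji = -1; a double or triple edge where a_ij * a_ji = 2 or 3), the diagram is a chain of 4 nodes with a double edge at one end; the terminal node there is the unique long simple root (C_4). One simple-root ordering that puts it in standard form is (alpha_4, alpha_1, alpha_2, alpha_3). So the algebra is type C_4, i.e. sp(8).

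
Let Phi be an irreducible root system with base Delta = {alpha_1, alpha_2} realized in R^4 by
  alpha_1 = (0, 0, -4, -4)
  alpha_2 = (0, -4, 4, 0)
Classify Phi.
A2

Compute the Cartan integers a_ij = 2(alpha_i, alpha_j)/(alpha_j, alpha_j); the resulting 2x2 Cartan matrix is
[[2, -1], [-1, 2]].
All simple roots have the same length, so the diagram is simply laced. The associated Dynkin diagram is a chain of 2 nodes with single edges (A_2), so the type is A_2 (the algebra sl(3)).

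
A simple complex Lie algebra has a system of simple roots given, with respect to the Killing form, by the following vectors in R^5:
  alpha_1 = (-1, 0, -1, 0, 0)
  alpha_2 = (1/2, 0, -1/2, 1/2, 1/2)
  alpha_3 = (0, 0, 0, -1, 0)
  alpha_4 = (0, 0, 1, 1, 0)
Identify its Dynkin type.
Compute the Cartan integers a_ij = 2(alpha_i, alpha_j)/(alpha_j, alpha_j); the resulting 4x4 Cartan matrix is
[[2, 0, 0, -1], [0, 2, -1, 0], [0, -1, 2, -1], [-1, 0, -2, 2]].
The roots have two lengths (squared-length ratio 2:1); the short ones are alpha_{2,3}. The associated Dynkin diagram is a chain of 4 nodes with a double edge between the middle two (F_4), so the type is F_4.

F_4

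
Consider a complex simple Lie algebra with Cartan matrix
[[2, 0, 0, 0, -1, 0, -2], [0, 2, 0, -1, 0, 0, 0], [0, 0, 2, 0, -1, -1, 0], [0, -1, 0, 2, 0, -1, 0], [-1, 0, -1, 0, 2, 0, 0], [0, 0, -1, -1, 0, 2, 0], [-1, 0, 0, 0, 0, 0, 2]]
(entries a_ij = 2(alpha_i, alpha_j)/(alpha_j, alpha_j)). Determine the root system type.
B7

The matrix has rank 7 with 2's on the diagonal. Reading the off-diagonal entries as Dynkin edges (a single edge where a_ij = a_ji = -1; a double or triple edge where a_ij * a_ji = 2 or 3), the diagram is a chain of 7 nodes with a double edge at one end; the terminal node there is the unique short simple root (B_7). One simple-root ordering that puts it in standard form is (alpha_2, alpha_4, alpha_6, alpha_3, alpha_5, alpha_1, alpha_7). So the algebra is type B_7, i.e. so(15).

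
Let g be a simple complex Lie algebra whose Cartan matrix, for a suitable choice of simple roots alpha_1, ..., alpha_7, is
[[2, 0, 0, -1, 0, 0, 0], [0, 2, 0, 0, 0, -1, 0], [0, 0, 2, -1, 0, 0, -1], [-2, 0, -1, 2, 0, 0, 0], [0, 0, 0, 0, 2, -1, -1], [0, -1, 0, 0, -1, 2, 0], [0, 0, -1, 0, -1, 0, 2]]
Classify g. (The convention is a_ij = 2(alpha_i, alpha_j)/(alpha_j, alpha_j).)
type B_7

The matrix has rank 7 with 2's on the diagonal. Reading the off-diagonal entries as Dynkin edges (a single edge where a_ij = a_ji = -1; a double or triple edge where a_ij * a_ji = 2 or 3), the diagram is a chain of 7 nodes with a double edge at one end; the terminal node there is the unique short simple root (B_7). One simple-root ordering that puts it in standard form is (alpha_2, alpha_6, alpha_5, alpha_7, alpha_3, alpha_4, alpha_1). So the algebra is type B_7, i.e. so(15).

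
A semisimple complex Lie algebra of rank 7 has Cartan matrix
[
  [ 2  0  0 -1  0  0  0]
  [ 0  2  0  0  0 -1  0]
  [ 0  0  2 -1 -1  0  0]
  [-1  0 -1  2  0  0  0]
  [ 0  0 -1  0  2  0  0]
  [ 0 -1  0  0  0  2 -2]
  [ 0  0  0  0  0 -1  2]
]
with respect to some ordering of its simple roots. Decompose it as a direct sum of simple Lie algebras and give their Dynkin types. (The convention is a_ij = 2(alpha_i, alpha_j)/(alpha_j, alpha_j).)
A_4 ⊕ B_3

The diagram associated to this matrix has two connected components: the simple roots {alpha_1, alpha_3, alpha_4, alpha_5} form a chain of 4 nodes with single edges (A_4), and {alpha_2, alpha_6, alpha_7} form a chain of 3 nodes with a double edge at one end; the terminal node there is the unique short simple root (B_3). A semisimple Lie algebra decomposes uniquely as the direct sum of simple ideals, one per connected component of its Dynkin diagram, so g ≅ A_4 ⊕ B_3 (dimension 24 + 21 = 45).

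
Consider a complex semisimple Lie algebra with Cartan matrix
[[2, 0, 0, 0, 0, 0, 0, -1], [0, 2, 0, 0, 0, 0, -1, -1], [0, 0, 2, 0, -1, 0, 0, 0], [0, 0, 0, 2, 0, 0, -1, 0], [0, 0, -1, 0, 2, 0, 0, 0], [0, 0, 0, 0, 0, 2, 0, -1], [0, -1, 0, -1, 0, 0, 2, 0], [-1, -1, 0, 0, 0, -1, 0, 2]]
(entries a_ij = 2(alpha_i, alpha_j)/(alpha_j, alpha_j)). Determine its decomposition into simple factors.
The diagram associated to this matrix has two connected components: the simple roots {alpha_3, alpha_5} form a chain of 2 nodes with single edges (A_2), and {alpha_1, alpha_2, alpha_4, alpha_6, alpha_7, alpha_8} form a chain of 4 nodes with a fork of two nodes at one end (D_6). A semisimple Lie algebra decomposes uniquely as the direct sum of simple ideals, one per connected component of its Dynkin diagram, so g ≅ A_2 ⊕ D_6 (dimension 8 + 66 = 74).

A_2 ⊕ D_6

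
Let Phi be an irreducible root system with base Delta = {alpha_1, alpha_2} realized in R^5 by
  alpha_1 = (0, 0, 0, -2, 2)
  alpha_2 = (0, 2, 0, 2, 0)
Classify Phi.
type A_2

Compute the Cartan integers a_ij = 2(alpha_i, alpha_j)/(alpha_j, alpha_j); the resulting 2x2 Cartan matrix is
[[2, -1], [-1, 2]].
All simple roots have the same length, so the diagram is simply laced. The associated Dynkin diagram is a chain of 2 nodes with single edges (A_2), so the type is A_2 (the algebra sl(3)).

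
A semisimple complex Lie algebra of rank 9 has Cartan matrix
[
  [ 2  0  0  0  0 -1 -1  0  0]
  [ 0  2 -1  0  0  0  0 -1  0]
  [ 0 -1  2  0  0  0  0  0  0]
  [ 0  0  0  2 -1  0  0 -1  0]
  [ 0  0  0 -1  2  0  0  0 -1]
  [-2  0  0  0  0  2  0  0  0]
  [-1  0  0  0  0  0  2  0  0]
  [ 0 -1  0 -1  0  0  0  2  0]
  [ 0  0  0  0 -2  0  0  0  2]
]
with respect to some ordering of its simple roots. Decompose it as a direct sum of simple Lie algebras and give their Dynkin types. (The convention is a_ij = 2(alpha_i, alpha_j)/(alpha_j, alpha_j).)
The diagram associated to this matrix has two connected components: the simple roots {alpha_1, alpha_6, alpha_7} form a chain of 3 nodes with a double edge at one end; the terminal node there is the unique long simple root (C_3), and {alpha_2, alpha_3, alpha_4, alpha_5, alpha_8, alpha_9} form a chain of 6 nodes with a double edge at one end; the terminal node there is the unique long simple root (C_6). A semisimple Lie algebra decomposes uniquely as the direct sum of simple ideals, one per connected component of its Dynkin diagram, so g ≅ C_3 ⊕ C_6 (dimension 21 + 78 = 99).

type C_3 + type C_6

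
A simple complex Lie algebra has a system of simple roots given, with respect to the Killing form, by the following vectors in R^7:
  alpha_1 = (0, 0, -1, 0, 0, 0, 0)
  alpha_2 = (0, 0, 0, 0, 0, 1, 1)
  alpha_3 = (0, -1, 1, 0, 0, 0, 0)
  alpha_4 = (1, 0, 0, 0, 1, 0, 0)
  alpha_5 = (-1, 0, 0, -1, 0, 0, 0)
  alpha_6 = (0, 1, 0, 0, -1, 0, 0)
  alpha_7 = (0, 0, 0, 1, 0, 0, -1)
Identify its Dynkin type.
Compute the Cartan integers a_ij = 2(alpha_i, alpha_j)/(alpha_j, alpha_j); the resulting 7x7 Cartan matrix is
[[2, 0, -1, 0, 0, 0, 0], [0, 2, 0, 0, 0, 0, -1], [-2, 0, 2, 0, 0, -1, 0], [0, 0, 0, 2, -1, -1, 0], [0, 0, 0, -1, 2, 0, -1], [0, 0, -1, -1, 0, 2, 0], [0, -1, 0, 0, -1, 0, 2]].
The roots have two lengths (squared-length ratio 2:1); the short ones are alpha_{1}. The associated Dynkin diagram is a chain of 7 nodes with a double edge at one end; the terminal node there is the unique short simple root (B_7), so the type is B_7 (the algebra so(15)).

B_7 (so(15))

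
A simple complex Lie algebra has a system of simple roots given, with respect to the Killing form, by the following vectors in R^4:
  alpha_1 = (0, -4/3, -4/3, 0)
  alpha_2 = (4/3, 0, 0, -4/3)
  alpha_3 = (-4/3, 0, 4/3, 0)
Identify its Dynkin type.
A_3 (sl(4))

Compute the Cartan integers a_ij = 2(alpha_i, alpha_j)/(alpha_j, alpha_j); the resulting 3x3 Cartan matrix is
[[2, 0, -1], [0, 2, -1], [-1, -1, 2]].
All simple roots have the same length, so the diagram is simply laced. The associated Dynkin diagram is a chain of 3 nodes with single edges (A_3), so the type is A_3 (the algebra sl(4)).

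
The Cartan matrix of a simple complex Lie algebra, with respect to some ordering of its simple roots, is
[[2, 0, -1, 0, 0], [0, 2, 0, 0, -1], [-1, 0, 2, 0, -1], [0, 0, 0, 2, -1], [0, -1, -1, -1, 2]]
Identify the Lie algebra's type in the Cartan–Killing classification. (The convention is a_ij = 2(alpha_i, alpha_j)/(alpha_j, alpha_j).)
type D_5

The matrix has rank 5 with 2's on the diagonal. Reading the off-diagonal entries as Dynkin edges (a single edge where a_ij = a_ji = -1; a double or triple edge where a_ij * a_ji = 2 or 3), the diagram is a chain of 3 nodes with a fork of two nodes at one end (D_5). One simple-root ordering that puts it in standard form is (alpha_1, alpha_3, alpha_5, alpha_2, alpha_4). So the algebra is type D_5, i.e. so(10).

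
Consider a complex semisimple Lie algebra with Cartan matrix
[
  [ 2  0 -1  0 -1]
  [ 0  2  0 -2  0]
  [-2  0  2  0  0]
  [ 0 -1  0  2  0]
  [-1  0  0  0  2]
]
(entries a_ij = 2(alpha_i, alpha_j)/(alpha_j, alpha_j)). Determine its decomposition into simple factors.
B_2 ⊕ C_3

The diagram associated to this matrix has two connected components: the simple roots {alpha_2, alpha_4} form a chain of 2 nodes with a double edge at one end; the terminal node there is the unique short simple root (B_2), and {alpha_1, alpha_3, alpha_5} form a chain of 3 nodes with a double edge at one end; the terminal node there is the unique long simple root (C_3). A semisimple Lie algebra decomposes uniquely as the direct sum of simple ideals, one per connected component of its Dynkin diagram, so g ≅ B_2 ⊕ C_3 (dimension 10 + 21 = 31).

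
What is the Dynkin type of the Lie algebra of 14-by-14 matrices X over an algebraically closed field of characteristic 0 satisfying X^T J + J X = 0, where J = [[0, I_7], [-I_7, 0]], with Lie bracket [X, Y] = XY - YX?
This is sp(14), which has dimension 14(14+1)/2 = 105 and rank 14/2 = 7. In the classification of classical Lie algebras, the symplectic algebra sp(2n) has type C_n; here n = 7, so the Dynkin diagram is a chain of 7 nodes with a double edge at one end; the terminal node there is the unique long simple root (C_7). Hence the type is C_7.

C_7 (sp(14))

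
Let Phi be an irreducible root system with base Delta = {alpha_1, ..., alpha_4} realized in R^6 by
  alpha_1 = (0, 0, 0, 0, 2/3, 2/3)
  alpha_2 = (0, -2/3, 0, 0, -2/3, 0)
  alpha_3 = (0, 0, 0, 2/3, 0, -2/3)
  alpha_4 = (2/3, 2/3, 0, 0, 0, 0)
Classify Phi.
A_4 (sl(5))

Compute the Cartan integers a_ij = 2(alpha_i, alpha_j)/(alpha_j, alpha_j); the resulting 4x4 Cartan matrix is
[[2, -1, -1, 0], [-1, 2, 0, -1], [-1, 0, 2, 0], [0, -1, 0, 2]].
All simple roots have the same length, so the diagram is simply laced. The associated Dynkin diagram is a chain of 4 nodes with single edges (A_4), so the type is A_4 (the algebra sl(5)).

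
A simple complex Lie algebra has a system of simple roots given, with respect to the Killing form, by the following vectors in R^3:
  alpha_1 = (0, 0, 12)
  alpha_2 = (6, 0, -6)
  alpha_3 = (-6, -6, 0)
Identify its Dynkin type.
Compute the Cartan integers a_ij = 2(alpha_i, alpha_j)/(alpha_j, alpha_j); the resulting 3x3 Cartan matrix is
[[2, -2, 0], [-1, 2, -1], [0, -1, 2]].
The roots have two lengths (squared-length ratio 2:1); the short ones are alpha_{2,3}. The associated Dynkin diagram is a chain of 3 nodes with a double edge at one end; the terminal node there is the unique long simple root (C_3), so the type is C_3 (the algebra sp(6)).

C_3 (sp(6))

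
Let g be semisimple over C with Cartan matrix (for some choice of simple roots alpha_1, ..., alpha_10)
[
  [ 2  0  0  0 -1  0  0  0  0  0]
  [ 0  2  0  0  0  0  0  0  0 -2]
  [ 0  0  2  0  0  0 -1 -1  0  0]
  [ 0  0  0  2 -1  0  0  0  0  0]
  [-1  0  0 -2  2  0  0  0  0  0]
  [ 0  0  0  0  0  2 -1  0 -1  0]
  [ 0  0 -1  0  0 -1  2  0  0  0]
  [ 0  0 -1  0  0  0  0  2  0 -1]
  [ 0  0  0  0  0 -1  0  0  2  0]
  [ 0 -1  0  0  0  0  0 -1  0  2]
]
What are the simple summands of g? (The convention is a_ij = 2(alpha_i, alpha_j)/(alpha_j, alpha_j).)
B_3 (so(7)) + C_7 (sp(14))

The diagram associated to this matrix has two connected components: the simple roots {alpha_1, alpha_4, alpha_5} form a chain of 3 nodes with a double edge at one end; the terminal node there is the unique short simple root (B_3), and {alpha_2, alpha_3, alpha_6, alpha_7, alpha_8, alpha_9, alpha_10} form a chain of 7 nodes with a double edge at one end; the terminal node there is the unique long simple root (C_7). A semisimple Lie algebra decomposes uniquely as the direct sum of simple ideals, one per connected component of its Dynkin diagram, so g ≅ B_3 ⊕ C_7 (dimension 21 + 105 = 126).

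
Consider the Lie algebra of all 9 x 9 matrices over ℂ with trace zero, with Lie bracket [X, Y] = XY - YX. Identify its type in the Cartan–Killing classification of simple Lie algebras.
This is sl(9), which has dimension 9^2 - 1 = 80 and rank 9 - 1 = 8 (a Cartan subalgebra is the diagonal traceless matrices). In the classification of classical Lie algebras, the special linear algebra sl(n+1) has type A_n; here n = 8, so the Dynkin diagram is a chain of 8 nodes with single edges (A_8). Hence the type is A_8.

A_8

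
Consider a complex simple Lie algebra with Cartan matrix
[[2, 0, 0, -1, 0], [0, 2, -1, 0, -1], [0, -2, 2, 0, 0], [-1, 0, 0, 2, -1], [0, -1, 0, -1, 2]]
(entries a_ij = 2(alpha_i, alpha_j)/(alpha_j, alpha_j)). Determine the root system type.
The matrix has rank 5 with 2's on the diagonal. Reading the off-diagonal entries as Dynkin edges (a single edge where a_ij = a_ji = -1; a double or triple edge where a_ij * a_ji = 2 or 3), the diagram is a chain of 5 nodes with a double edge at one end; the terminal node there is the unique long simple root (C_5). One simple-root ordering that puts it in standard form is (alpha_1, alpha_4, alpha_5, alpha_2, alpha_3). So the algebra is type C_5, i.e. sp(10).

type C_5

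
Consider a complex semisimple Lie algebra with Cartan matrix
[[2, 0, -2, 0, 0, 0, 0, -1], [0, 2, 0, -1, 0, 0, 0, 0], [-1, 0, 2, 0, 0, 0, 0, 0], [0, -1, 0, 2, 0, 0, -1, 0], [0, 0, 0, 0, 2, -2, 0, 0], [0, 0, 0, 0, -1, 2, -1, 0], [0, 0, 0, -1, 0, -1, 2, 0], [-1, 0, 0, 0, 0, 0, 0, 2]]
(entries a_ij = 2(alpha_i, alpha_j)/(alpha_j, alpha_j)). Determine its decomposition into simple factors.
The diagram associated to this matrix has two connected components: the simple roots {alpha_1, alpha_3, alpha_8} form a chain of 3 nodes with a double edge at one end; the terminal node there is the unique short simple root (B_3), and {alpha_2, alpha_4, alpha_5, alpha_6, alpha_7} form a chain of 5 nodes with a double edge at one end; the terminal node there is the unique long simple root (C_5). A semisimple Lie algebra decomposes uniquely as the direct sum of simple ideals, one per connected component of its Dynkin diagram, so g ≅ B_3 ⊕ C_5 (dimension 21 + 55 = 76).

B_3 (so(7)) ⊕ C_5 (sp(10))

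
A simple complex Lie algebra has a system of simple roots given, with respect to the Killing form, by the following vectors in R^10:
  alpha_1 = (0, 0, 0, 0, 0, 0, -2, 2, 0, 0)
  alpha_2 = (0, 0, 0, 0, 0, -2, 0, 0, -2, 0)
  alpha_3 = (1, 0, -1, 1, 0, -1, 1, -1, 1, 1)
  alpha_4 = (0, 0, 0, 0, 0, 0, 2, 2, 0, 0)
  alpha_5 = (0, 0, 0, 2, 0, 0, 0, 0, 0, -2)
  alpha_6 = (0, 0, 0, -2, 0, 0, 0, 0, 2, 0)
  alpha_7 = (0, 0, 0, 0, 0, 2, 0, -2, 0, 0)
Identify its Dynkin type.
E7

Compute the Cartan integers a_ij = 2(alpha_i, alpha_j)/(alpha_j, alpha_j); the resulting 7x7 Cartan matrix is
[[2, 0, -1, 0, 0, 0, -1], [0, 2, 0, 0, 0, -1, -1], [-1, 0, 2, 0, 0, 0, 0], [0, 0, 0, 2, 0, 0, -1], [0, 0, 0, 0, 2, -1, 0], [0, -1, 0, 0, -1, 2, 0], [-1, -1, 0, -1, 0, 0, 2]].
All simple roots have the same length, so the diagram is simply laced. The associated Dynkin diagram is a chain of 6 nodes with one extra node attached to the third node from one end (E_7), so the type is E_7.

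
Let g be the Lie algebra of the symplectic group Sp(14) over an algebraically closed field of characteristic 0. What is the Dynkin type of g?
This is sp(14), which has dimension 14(14+1)/2 = 105 and rank 14/2 = 7. In the classification of classical Lie algebras, the symplectic algebra sp(2n) has type C_n; here n = 7, so the Dynkin diagram is a chain of 7 nodes with a double edge at one end; the terminal node there is the unique long simple root (C_7). Hence the type is C_7.

C_7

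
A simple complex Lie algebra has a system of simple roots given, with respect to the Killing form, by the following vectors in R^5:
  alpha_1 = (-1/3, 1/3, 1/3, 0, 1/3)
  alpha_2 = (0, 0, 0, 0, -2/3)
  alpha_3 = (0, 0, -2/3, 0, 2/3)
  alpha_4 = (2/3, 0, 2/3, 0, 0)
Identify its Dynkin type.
Compute the Cartan integers a_ij = 2(alpha_i, alpha_j)/(alpha_j, alpha_j); the resulting 4x4 Cartan matrix is
[[2, -1, 0, 0], [-1, 2, -1, 0], [0, -2, 2, -1], [0, 0, -1, 2]].
The roots have two lengths (squared-length ratio 2:1); the short ones are alpha_{1,2}. The associated Dynkin diagram is a chain of 4 nodes with a double edge between the middle two (F_4), so the type is F_4.

type F_4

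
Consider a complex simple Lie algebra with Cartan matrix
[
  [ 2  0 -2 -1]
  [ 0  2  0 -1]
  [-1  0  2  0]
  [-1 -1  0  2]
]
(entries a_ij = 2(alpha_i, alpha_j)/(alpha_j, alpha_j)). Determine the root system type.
The matrix has rank 4 with 2's on the diagonal. Reading the off-diagonal entries as Dynkin edges (a single edge where a_ij = a_ji = -1; a double or triple edge where a_ij * a_ji = 2 or 3), the diagram is a chain of 4 nodes with a double edge at one end; the terminal node there is the unique short simple root (B_4). One simple-root ordering that puts it in standard form is (alpha_2, alpha_4, alpha_1, alpha_3). So the algebra is type B_4, i.e. so(9).

B_4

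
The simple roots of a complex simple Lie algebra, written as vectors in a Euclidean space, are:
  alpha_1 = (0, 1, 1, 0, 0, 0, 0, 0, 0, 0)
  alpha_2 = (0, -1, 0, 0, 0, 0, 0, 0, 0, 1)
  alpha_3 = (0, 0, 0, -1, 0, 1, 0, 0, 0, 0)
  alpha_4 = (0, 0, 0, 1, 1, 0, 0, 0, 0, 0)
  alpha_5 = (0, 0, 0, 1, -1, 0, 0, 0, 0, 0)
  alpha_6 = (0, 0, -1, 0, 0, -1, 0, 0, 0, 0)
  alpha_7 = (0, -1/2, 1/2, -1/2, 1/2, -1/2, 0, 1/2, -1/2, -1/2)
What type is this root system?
type E_7

Compute the Cartan integers a_ij = 2(alpha_i, alpha_j)/(alpha_j, alpha_j); the resulting 7x7 Cartan matrix is
[[2, -1, 0, 0, 0, -1, 0], [-1, 2, 0, 0, 0, 0, 0], [0, 0, 2, -1, -1, -1, 0], [0, 0, -1, 2, 0, 0, 0], [0, 0, -1, 0, 2, 0, -1], [-1, 0, -1, 0, 0, 2, 0], [0, 0, 0, 0, -1, 0, 2]].
All simple roots have the same length, so the diagram is simply laced. The associated Dynkin diagram is a chain of 6 nodes with one extra node attached to the third node from one end (E_7), so the type is E_7.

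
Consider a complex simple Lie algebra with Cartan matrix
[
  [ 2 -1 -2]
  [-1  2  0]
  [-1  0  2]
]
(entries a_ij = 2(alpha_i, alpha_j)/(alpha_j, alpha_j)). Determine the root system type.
type B_3

The matrix has rank 3 with 2's on the diagonal. Reading the off-diagonal entries as Dynkin edges (a single edge where a_ij = a_ji = -1; a double or triple edge where a_ij * a_ji = 2 or 3), the diagram is a chain of 3 nodes with a double edge at one end; the terminal node there is the unique short simple root (B_3). One simple-root ordering that puts it in standard form is (alpha_2, alpha_1, alpha_3). So the algebra is type B_3, i.e. so(7).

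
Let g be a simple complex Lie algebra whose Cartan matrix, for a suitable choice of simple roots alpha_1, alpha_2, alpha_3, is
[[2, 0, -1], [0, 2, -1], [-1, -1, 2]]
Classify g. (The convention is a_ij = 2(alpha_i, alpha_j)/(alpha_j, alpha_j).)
type A_3

The matrix has rank 3 with 2's on the diagonal. Reading the off-diagonal entries as Dynkin edges (a single edge where a_ij = a_ji = -1; a double or triple edge where a_ij * a_ji = 2 or 3), the diagram is a chain of 3 nodes with single edges (A_3). One simple-root ordering that puts it in standard form is (alpha_1, alpha_3, alpha_2). So the algebra is type A_3, i.e. sl(4).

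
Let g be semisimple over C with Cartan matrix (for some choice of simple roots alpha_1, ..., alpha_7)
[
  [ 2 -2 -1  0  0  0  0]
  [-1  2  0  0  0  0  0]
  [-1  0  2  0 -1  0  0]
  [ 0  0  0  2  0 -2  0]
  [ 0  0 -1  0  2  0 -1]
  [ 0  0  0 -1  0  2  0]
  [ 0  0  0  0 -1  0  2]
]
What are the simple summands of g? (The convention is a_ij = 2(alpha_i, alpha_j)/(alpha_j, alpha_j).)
B2 + B5

The diagram associated to this matrix has two connected components: the simple roots {alpha_4, alpha_6} form a chain of 2 nodes with a double edge at one end; the terminal node there is the unique short simple root (B_2), and {alpha_1, alpha_2, alpha_3, alpha_5, alpha_7} form a chain of 5 nodes with a double edge at one end; the terminal node there is the unique short simple root (B_5). A semisimple Lie algebra decomposes uniquely as the direct sum of simple ideals, one per connected component of its Dynkin diagram, so g ≅ B_2 ⊕ B_5 (dimension 10 + 55 = 65).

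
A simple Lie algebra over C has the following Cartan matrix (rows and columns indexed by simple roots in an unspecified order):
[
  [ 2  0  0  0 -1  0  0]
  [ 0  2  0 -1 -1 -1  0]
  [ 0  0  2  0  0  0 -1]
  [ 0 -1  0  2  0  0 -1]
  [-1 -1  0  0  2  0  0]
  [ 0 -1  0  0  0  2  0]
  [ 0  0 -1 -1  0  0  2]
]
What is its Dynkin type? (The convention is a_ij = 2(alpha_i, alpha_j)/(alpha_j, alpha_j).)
E7

The matrix has rank 7 with 2's on the diagonal. Reading the off-diagonal entries as Dynkin edges (a single edge where a_ij = a_ji = -1; a double or triple edge where a_ij * a_ji = 2 or 3), the diagram is a chain of 6 nodes with one extra node attached to the third node from one end (E_7). One simple-root ordering that puts it in standard form is (alpha_1, alpha_6, alpha_5, alpha_2, alpha_4, alpha_7, alpha_3). So the algebra is type E_7.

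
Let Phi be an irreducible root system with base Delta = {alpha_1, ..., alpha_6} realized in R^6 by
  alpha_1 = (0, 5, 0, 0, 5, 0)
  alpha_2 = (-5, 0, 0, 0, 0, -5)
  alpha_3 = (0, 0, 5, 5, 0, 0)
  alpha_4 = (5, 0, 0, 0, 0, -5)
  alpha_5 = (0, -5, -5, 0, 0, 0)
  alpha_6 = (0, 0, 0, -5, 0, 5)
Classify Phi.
type D_6

Compute the Cartan integers a_ij = 2(alpha_i, alpha_j)/(alpha_j, alpha_j); the resulting 6x6 Cartan matrix is
[[2, 0, 0, 0, -1, 0], [0, 2, 0, 0, 0, -1], [0, 0, 2, 0, -1, -1], [0, 0, 0, 2, 0, -1], [-1, 0, -1, 0, 2, 0], [0, -1, -1, -1, 0, 2]].
All simple roots have the same length, so the diagram is simply laced. The associated Dynkin diagram is a chain of 4 nodes with a fork of two nodes at one end (D_6), so the type is D_6 (the algebra so(12)).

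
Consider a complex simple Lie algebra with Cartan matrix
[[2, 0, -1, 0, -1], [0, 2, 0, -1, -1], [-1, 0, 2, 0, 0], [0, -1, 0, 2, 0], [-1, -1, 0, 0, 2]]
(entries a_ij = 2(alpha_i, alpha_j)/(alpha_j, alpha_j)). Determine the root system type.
The matrix has rank 5 with 2's on the diagonal. Reading the off-diagonal entries as Dynkin edges (a single edge where a_ij = a_ji = -1; a double or triple edge where a_ij * a_ji = 2 or 3), the diagram is a chain of 5 nodes with single edges (A_5). One simple-root ordering that puts it in standard form is (alpha_4, alpha_2, alpha_5, alpha_1, alpha_3). So the algebra is type A_5, i.e. sl(6).

type A_5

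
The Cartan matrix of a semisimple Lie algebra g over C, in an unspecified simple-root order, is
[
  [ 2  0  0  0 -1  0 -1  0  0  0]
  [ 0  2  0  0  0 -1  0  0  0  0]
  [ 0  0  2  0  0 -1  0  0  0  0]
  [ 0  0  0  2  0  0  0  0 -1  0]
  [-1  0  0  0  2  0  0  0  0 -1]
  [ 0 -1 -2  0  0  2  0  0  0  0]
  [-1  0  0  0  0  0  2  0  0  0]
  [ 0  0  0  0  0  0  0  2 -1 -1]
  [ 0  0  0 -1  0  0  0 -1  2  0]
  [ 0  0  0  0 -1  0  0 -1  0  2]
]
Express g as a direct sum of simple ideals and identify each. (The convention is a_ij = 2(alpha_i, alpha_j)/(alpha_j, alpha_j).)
The diagram associated to this matrix has two connected components: the simple roots {alpha_1, alpha_4, alpha_5, alpha_7, alpha_8, alpha_9, alpha_10} form a chain of 7 nodes with single edges (A_7), and {alpha_2, alpha_3, alpha_6} form a chain of 3 nodes with a double edge at one end; the terminal node there is the unique short simple root (B_3). A semisimple Lie algebra decomposes uniquely as the direct sum of simple ideals, one per connected component of its Dynkin diagram, so g ≅ A_7 ⊕ B_3 (dimension 63 + 21 = 84).

A_7 + B_3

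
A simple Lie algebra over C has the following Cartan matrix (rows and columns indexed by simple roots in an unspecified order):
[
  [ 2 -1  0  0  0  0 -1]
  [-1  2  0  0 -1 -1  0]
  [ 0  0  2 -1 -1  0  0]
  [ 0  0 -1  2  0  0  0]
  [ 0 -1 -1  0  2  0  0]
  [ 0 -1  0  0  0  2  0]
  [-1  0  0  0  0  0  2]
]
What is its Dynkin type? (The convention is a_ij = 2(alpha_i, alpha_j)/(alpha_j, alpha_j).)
E_7

The matrix has rank 7 with 2's on the diagonal. Reading the off-diagonal entries as Dynkin edges (a single edge where a_ij = a_ji = -1; a double or triple edge where a_ij * a_ji = 2 or 3), the diagram is a chain of 6 nodes with one extra node attached to the third node from one end (E_7). One simple-root ordering that puts it in standard form is (alpha_7, alpha_6, alpha_1, alpha_2, alpha_5, alpha_3, alpha_4). So the algebra is type E_7.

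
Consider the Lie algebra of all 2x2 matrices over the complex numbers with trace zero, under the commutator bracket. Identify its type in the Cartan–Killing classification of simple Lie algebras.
A_1

This is sl(2), which has dimension 2^2 - 1 = 3 and rank 2 - 1 = 1 (a Cartan subalgebra is the diagonal traceless matrices). In the classification of classical Lie algebras, the special linear algebra sl(n+1) has type A_n; here n = 1, so the Dynkin diagram is a chain of 1 nodes with single edges (A_1). Hence the type is A_1.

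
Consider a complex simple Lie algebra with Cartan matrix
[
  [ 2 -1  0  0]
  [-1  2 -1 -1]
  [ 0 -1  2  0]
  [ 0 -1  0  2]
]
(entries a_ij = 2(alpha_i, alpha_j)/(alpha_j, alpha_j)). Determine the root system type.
The matrix has rank 4 with 2's on the diagonal. Reading the off-diagonal entries as Dynkin edges (a single edge where a_ij = a_ji = -1; a double or triple edge where a_ij * a_ji = 2 or 3), the diagram is a chain of 2 nodes with a fork of two nodes at one end (D_4). One simple-root ordering that puts it in standard form is (alpha_4, alpha_2, alpha_1, alpha_3). So the algebra is type D_4, i.e. so(8).

D_4 (so(8))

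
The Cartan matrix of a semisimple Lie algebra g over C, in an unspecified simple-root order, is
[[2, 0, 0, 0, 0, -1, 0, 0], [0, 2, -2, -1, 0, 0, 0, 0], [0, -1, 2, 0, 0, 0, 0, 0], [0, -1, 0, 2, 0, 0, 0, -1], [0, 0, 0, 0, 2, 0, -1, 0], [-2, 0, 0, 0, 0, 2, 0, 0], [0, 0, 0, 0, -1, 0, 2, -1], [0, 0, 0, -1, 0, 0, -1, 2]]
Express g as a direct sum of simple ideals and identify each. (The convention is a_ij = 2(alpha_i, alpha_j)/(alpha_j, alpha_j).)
B2 ⊕ B6

The diagram associated to this matrix has two connected components: the simple roots {alpha_1, alpha_6} form a chain of 2 nodes with a double edge at one end; the terminal node there is the unique short simple root (B_2), and {alpha_2, alpha_3, alpha_4, alpha_5, alpha_7, alpha_8} form a chain of 6 nodes with a double edge at one end; the terminal node there is the unique short simple root (B_6). A semisimple Lie algebra decomposes uniquely as the direct sum of simple ideals, one per connected component of its Dynkin diagram, so g ≅ B_2 ⊕ B_6 (dimension 10 + 78 = 88).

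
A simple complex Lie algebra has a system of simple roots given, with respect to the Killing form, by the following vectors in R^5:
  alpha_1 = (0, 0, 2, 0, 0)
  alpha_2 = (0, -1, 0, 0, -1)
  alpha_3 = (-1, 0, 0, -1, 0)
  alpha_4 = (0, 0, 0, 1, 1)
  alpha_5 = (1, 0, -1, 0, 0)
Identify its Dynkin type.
C_5 (sp(10))

Compute the Cartan integers a_ij = 2(alpha_i, alpha_j)/(alpha_j, alpha_j); the resulting 5x5 Cartan matrix is
[[2, 0, 0, 0, -2], [0, 2, 0, -1, 0], [0, 0, 2, -1, -1], [0, -1, -1, 2, 0], [-1, 0, -1, 0, 2]].
The roots have two lengths (squared-length ratio 2:1); the short ones are alpha_{2,3,4,5}. The associated Dynkin diagram is a chain of 5 nodes with a double edge at one end; the terminal node there is the unique long simple root (C_5), so the type is C_5 (the algebra sp(10)).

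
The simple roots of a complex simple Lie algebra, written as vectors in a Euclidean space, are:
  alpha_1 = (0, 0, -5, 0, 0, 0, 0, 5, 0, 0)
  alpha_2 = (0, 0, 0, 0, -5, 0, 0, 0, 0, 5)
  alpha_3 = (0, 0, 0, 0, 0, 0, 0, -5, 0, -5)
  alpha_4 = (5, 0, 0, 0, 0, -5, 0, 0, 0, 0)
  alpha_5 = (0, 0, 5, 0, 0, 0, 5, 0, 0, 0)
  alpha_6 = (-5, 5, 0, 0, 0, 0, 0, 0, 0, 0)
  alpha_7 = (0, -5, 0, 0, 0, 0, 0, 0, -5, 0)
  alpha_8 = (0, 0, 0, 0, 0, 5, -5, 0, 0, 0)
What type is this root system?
Compute the Cartan integers a_ij = 2(alpha_i, alpha_j)/(alpha_j, alpha_j); the resulting 8x8 Cartan matrix is
[[2, 0, -1, 0, -1, 0, 0, 0], [0, 2, -1, 0, 0, 0, 0, 0], [-1, -1, 2, 0, 0, 0, 0, 0], [0, 0, 0, 2, 0, -1, 0, -1], [-1, 0, 0, 0, 2, 0, 0, -1], [0, 0, 0, -1, 0, 2, -1, 0], [0, 0, 0, 0, 0, -1, 2, 0], [0, 0, 0, -1, -1, 0, 0, 2]].
All simple roots have the same length, so the diagram is simply laced. The associated Dynkin diagram is a chain of 8 nodes with single edges (A_8), so the type is A_8 (the algebra sl(9)).

A_8 (sl(9))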